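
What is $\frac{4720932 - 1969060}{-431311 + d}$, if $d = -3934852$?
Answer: $- \frac{2751872}{4366163} \approx -0.63027$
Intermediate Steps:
$\frac{4720932 - 1969060}{-431311 + d} = \frac{4720932 - 1969060}{-431311 - 3934852} = \frac{2751872}{-4366163} = 2751872 \left(- \frac{1}{4366163}\right) = - \frac{2751872}{4366163}$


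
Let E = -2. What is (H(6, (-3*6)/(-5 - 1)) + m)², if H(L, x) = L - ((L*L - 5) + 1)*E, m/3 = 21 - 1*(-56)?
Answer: 90601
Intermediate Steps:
m = 231 (m = 3*(21 - 1*(-56)) = 3*(21 + 56) = 3*77 = 231)
H(L, x) = -8 + L + 2*L² (H(L, x) = L - ((L*L - 5) + 1)*(-2) = L - ((L² - 5) + 1)*(-2) = L - ((-5 + L²) + 1)*(-2) = L - (-4 + L²)*(-2) = L - (8 - 2*L²) = L + (-8 + 2*L²) = -8 + L + 2*L²)
(H(6, (-3*6)/(-5 - 1)) + m)² = ((-8 + 6 + 2*6²) + 231)² = ((-8 + 6 + 2*36) + 231)² = ((-8 + 6 + 72) + 231)² = (70 + 231)² = 301² = 90601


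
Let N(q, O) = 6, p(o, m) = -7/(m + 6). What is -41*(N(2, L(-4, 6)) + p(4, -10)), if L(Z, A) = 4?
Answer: -1271/4 ≈ -317.75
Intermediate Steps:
p(o, m) = -7/(6 + m)
-41*(N(2, L(-4, 6)) + p(4, -10)) = -41*(6 - 7/(6 - 10)) = -41*(6 - 7/(-4)) = -41*(6 - 7*(-1/4)) = -41*(6 + 7/4) = -41*31/4 = -1271/4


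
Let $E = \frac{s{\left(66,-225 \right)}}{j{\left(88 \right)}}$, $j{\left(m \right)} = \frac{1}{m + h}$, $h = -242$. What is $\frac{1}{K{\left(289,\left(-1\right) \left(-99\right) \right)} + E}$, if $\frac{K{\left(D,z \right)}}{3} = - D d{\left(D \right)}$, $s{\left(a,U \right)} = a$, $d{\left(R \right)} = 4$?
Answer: $- \frac{1}{13632} \approx -7.3357 \cdot 10^{-5}$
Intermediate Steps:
$j{\left(m \right)} = \frac{1}{-242 + m}$ ($j{\left(m \right)} = \frac{1}{m - 242} = \frac{1}{-242 + m}$)
$K{\left(D,z \right)} = - 12 D$ ($K{\left(D,z \right)} = 3 - D 4 = 3 \left(- 4 D\right) = - 12 D$)
$E = -10164$ ($E = \frac{66}{\frac{1}{-242 + 88}} = \frac{66}{\frac{1}{-154}} = \frac{66}{- \frac{1}{154}} = 66 \left(-154\right) = -10164$)
$\frac{1}{K{\left(289,\left(-1\right) \left(-99\right) \right)} + E} = \frac{1}{\left(-12\right) 289 - 10164} = \frac{1}{-3468 - 10164} = \frac{1}{-13632} = - \frac{1}{13632}$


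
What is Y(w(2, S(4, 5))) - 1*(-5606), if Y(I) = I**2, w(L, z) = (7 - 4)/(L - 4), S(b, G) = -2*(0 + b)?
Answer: 22433/4 ≈ 5608.3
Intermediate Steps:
S(b, G) = -2*b
w(L, z) = 3/(-4 + L)
Y(w(2, S(4, 5))) - 1*(-5606) = (3/(-4 + 2))**2 - 1*(-5606) = (3/(-2))**2 + 5606 = (3*(-1/2))**2 + 5606 = (-3/2)**2 + 5606 = 9/4 + 5606 = 22433/4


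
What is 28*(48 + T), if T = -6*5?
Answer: 504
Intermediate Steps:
T = -30
28*(48 + T) = 28*(48 - 30) = 28*18 = 504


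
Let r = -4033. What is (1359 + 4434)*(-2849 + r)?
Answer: -39867426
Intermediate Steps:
(1359 + 4434)*(-2849 + r) = (1359 + 4434)*(-2849 - 4033) = 5793*(-6882) = -39867426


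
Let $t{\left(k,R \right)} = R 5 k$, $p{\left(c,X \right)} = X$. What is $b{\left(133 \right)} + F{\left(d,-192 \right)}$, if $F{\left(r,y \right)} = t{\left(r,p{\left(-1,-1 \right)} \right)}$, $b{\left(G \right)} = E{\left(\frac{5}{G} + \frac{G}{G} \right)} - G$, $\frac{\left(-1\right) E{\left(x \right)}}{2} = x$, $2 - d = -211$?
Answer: $- \frac{159610}{133} \approx -1200.1$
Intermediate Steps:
$d = 213$ ($d = 2 - -211 = 2 + 211 = 213$)
$E{\left(x \right)} = - 2 x$
$b{\left(G \right)} = -2 - G - \frac{10}{G}$ ($b{\left(G \right)} = - 2 \left(\frac{5}{G} + \frac{G}{G}\right) - G = - 2 \left(\frac{5}{G} + 1\right) - G = - 2 \left(1 + \frac{5}{G}\right) - G = \left(-2 - \frac{10}{G}\right) - G = -2 - G - \frac{10}{G}$)
$t{\left(k,R \right)} = 5 R k$
$F{\left(r,y \right)} = - 5 r$ ($F{\left(r,y \right)} = 5 \left(-1\right) r = - 5 r$)
$b{\left(133 \right)} + F{\left(d,-192 \right)} = \left(-2 - 133 - \frac{10}{133}\right) - 1065 = - \frac{17965}{133} - 1065 = - \frac{159610}{133}$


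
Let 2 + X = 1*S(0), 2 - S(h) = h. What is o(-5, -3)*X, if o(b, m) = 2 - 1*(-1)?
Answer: 0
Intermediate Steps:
S(h) = 2 - h
o(b, m) = 3 (o(b, m) = 2 + 1 = 3)
X = 0 (X = -2 + 1*(2 - 1*0) = -2 + 1*(2 + 0) = -2 + 1*2 = -2 + 2 = 0)
o(-5, -3)*X = 3*0 = 0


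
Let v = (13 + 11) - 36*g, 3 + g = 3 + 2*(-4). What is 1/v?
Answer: 1/312 ≈ 0.0032051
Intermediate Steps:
g = -8 (g = -3 + (3 + 2*(-4)) = -3 + (3 - 8) = -3 - 5 = -8)
v = 312 (v = (13 + 11) - 36*(-8) = 24 + 288 = 312)
1/v = 1/312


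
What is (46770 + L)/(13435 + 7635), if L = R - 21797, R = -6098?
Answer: 3775/4214 ≈ 0.89582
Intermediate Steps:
L = -27895 (L = -6098 - 21797 = -27895)
(46770 + L)/(13435 + 7635) = (46770 - 27895)/(13435 + 7635) = 18875/21070 = 18875*(1/21070) = 3775/4214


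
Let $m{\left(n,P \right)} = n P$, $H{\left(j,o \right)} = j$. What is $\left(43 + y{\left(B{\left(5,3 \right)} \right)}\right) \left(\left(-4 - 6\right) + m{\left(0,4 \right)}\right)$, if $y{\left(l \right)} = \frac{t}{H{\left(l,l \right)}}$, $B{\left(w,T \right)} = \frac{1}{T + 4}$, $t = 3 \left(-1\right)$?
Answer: $-220$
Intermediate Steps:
$t = -3$
$B{\left(w,T \right)} = \frac{1}{4 + T}$
$y{\left(l \right)} = - \frac{3}{l}$
$m{\left(n,P \right)} = P n$
$\left(43 + y{\left(B{\left(5,3 \right)} \right)}\right) \left(\left(-4 - 6\right) + m{\left(0,4 \right)}\right) = \left(43 - \frac{3}{\frac{1}{4 + 3}}\right) \left(\left(-4 - 6\right) + 4 \cdot 0\right) = \left(43 - \frac{3}{\frac{1}{7}}\right) \left(-10 + 0\right) = \left(43 - 3 \frac{1}{\frac{1}{7}}\right) \left(-10\right) = \left(43 - 21\right) \left(-10\right) = 22 \left(-10\right) = -220$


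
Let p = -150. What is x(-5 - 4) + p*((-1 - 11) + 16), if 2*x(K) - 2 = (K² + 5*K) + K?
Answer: -1171/2 ≈ -585.50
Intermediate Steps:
x(K) = 1 + K²/2 + 3*K (x(K) = 1 + ((K² + 5*K) + K)/2 = 1 + (K² + 6*K)/2 = 1 + (K²/2 + 3*K) = 1 + K²/2 + 3*K)
x(-5 - 4) + p*((-1 - 11) + 16) = (1 + (-5 - 4)²/2 + 3*(-5 - 4)) - 150*((-1 - 11) + 16) = (1 + (½)*(-9)² + 3*(-9)) - 150*(-12 + 16) = (1 + (½)*81 - 27) - 150*4 = (1 + 81/2 - 27) - 600 = 29/2 - 600 = -1171/2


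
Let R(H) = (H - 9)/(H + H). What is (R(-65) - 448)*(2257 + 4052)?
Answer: -183484647/65 ≈ -2.8228e+6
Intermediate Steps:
R(H) = (-9 + H)/(2*H) (R(H) = (-9 + H)/((2*H)) = (-9 + H)*(1/(2*H)) = (-9 + H)/(2*H))
(R(-65) - 448)*(2257 + 4052) = ((1/2)*(-9 - 65)/(-65) - 448)*(2257 + 4052) = ((1/2)*(-1/65)*(-74) - 448)*6309 = (37/65 - 448)*6309 = -29083/65*6309 = -183484647/65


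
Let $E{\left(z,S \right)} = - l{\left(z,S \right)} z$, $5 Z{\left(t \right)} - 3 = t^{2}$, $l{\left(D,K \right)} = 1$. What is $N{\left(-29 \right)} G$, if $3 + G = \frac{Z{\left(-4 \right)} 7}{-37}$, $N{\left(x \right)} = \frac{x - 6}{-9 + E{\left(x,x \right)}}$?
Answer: $\frac{1204}{185} \approx 6.5081$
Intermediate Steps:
$Z{\left(t \right)} = \frac{3}{5} + \frac{t^{2}}{5}$
$E{\left(z,S \right)} = - z$ ($E{\left(z,S \right)} = \left(-1\right) 1 z = - z$)
$N{\left(x \right)} = \frac{-6 + x}{-9 - x}$ ($N{\left(x \right)} = \frac{x - 6}{-9 - x} = \frac{-6 + x}{-9 - x}$)
$G = - \frac{688}{185}$ ($G = -3 + \frac{\left(\frac{3}{5} + \frac{\left(-4\right)^{2}}{5}\right) 7}{-37} = -3 + \left(\frac{3}{5} + \frac{1}{5} \cdot 16\right) 7 \left(- \frac{1}{37}\right) = -3 + \left(\frac{3}{5} + \frac{16}{5}\right) 7 \left(- \frac{1}{37}\right) = -3 + \frac{19}{5} \cdot 7 \left(- \frac{1}{37}\right) = -3 + \frac{133}{5} \left(- \frac{1}{37}\right) = -3 - \frac{133}{185} = - \frac{688}{185} \approx -3.7189$)
$N{\left(-29 \right)} G = \frac{6 - -29}{9 - 29} \left(- \frac{688}{185}\right) = \frac{6 + 29}{-20} \left(- \frac{688}{185}\right) = \left(- \frac{1}{20}\right) 35 \left(- \frac{688}{185}\right) = \left(- \frac{7}{4}\right) \left(- \frac{688}{185}\right) = \frac{1204}{185}$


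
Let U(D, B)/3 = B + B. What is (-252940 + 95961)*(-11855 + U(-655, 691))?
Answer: 1210151111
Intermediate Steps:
U(D, B) = 6*B (U(D, B) = 3*(B + B) = 3*(2*B) = 6*B)
(-252940 + 95961)*(-11855 + U(-655, 691)) = (-252940 + 95961)*(-11855 + 6*691) = -156979*(-11855 + 4146) = -156979*(-7709) = 1210151111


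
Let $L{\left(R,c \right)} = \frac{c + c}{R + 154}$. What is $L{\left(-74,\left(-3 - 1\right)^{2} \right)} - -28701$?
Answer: $\frac{143507}{5} \approx 28701.0$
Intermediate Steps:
$L{\left(R,c \right)} = \frac{2 c}{154 + R}$
$L{\left(-74,\left(-3 - 1\right)^{2} \right)} - -28701 = \frac{2 \left(-3 - 1\right)^{2}}{154 - 74} - -28701 = \frac{2 \left(-4\right)^{2}}{80} + 28701 = 2 \cdot 16 \cdot \frac{1}{80} + 28701 = \frac{2}{5} + 28701 = \frac{143507}{5}$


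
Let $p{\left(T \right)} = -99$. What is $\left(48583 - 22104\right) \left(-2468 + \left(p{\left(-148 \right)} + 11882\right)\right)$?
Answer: $246651885$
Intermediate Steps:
$\left(48583 - 22104\right) \left(-2468 + \left(p{\left(-148 \right)} + 11882\right)\right) = \left(48583 - 22104\right) \left(-2468 + \left(-99 + 11882\right)\right) = \left(48583 - 22104\right) \left(-2468 + 11783\right) = 26479 \cdot 9315 = 246651885$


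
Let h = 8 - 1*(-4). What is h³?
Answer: 1728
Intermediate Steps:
h = 12 (h = 8 + 4 = 12)
h³ = 12³ = 1728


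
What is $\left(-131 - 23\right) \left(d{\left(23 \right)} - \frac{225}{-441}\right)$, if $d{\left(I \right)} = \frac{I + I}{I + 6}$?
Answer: $- \frac{65538}{203} \approx -322.85$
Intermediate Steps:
$d{\left(I \right)} = \frac{2 I}{6 + I}$
$\left(-131 - 23\right) \left(d{\left(23 \right)} - \frac{225}{-441}\right) = \left(-131 - 23\right) \left(2 \cdot 23 \frac{1}{6 + 23} - \frac{225}{-441}\right) = - 154 \left(2 \cdot 23 \cdot \frac{1}{29} - - \frac{25}{49}\right) = - 154 \left(2 \cdot 23 \cdot \frac{1}{29} + \frac{25}{49}\right) = - 154 \left(\frac{46}{29} + \frac{25}{49}\right) = \left(-154\right) \frac{2979}{1421} = - \frac{65538}{203}$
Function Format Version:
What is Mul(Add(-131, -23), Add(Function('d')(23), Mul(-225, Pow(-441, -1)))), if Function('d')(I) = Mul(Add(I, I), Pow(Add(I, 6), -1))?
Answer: Rational(-65538, 203) ≈ -322.85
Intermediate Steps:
Function('d')(I) = Mul(2, I, Pow(Add(6, I), -1)) (Function('d')(I) = Mul(Mul(2, I), Pow(Add(6, I), -1)) = Mul(2, I, Pow(Add(6, I), -1)))
Mul(Add(-131, -23), Add(Function('d')(23), Mul(-225, Pow(-441, -1)))) = Mul(Add(-131, -23), Add(Mul(2, 23, Pow(Add(6, 23), -1)), Mul(-225, Pow(-441, -1)))) = Mul(-154, Add(Mul(2, 23, Pow(29, -1)), Mul(-225, Rational(-1, 441)))) = Mul(-154, Add(Mul(2, 23, Rational(1, 29)), Rational(25, 49))) = Mul(-154, Add(Rational(46, 29), Rational(25, 49))) = Mul(-154, Rational(2979, 1421)) = Rational(-65538, 203)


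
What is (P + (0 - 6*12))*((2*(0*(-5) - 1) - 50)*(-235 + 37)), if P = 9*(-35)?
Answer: -3984552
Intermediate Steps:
P = -315
(P + (0 - 6*12))*((2*(0*(-5) - 1) - 50)*(-235 + 37)) = (-315 + (0 - 6*12))*((2*(0*(-5) - 1) - 50)*(-235 + 37)) = (-315 + (0 - 72))*((2*(0 - 1) - 50)*(-198)) = (-315 - 72)*((2*(-1) - 50)*(-198)) = -387*(-2 - 50)*(-198) = -(-20124)*(-198) = -387*10296 = -3984552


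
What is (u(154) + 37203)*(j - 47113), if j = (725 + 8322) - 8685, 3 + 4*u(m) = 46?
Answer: -6959120105/4 ≈ -1.7398e+9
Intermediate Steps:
u(m) = 43/4 (u(m) = -¾ + (¼)*46 = -¾ + 23/2 = 43/4)
j = 362 (j = 9047 - 8685 = 362)
(u(154) + 37203)*(j - 47113) = (43/4 + 37203)*(362 - 47113) = (148855/4)*(-46751) = -6959120105/4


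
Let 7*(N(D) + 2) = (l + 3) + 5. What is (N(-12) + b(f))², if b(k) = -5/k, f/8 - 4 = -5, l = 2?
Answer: 9/3136 ≈ 0.0028699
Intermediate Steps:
f = -8 (f = 32 + 8*(-5) = 32 - 40 = -8)
N(D) = -4/7 (N(D) = -2 + ((2 + 3) + 5)/7 = -2 + (5 + 5)/7 = -2 + (⅐)*10 = -2 + 10/7 = -4/7)
(N(-12) + b(f))² = (-4/7 - 5/(-8))² = (-4/7 - 5*(-⅛))² = (-4/7 + 5/8)² = (3/56)² = 9/3136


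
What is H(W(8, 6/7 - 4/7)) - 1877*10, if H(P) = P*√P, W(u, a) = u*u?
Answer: -18258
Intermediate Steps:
W(u, a) = u²
H(P) = P^(3/2)
H(W(8, 6/7 - 4/7)) - 1877*10 = (8²)^(3/2) - 1877*10 = 64^(3/2) - 1*18770 = 512 - 18770 = -18258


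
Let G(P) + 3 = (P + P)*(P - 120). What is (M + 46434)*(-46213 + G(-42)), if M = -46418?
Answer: -521728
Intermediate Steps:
G(P) = -3 + 2*P*(-120 + P) (G(P) = -3 + (P + P)*(P - 120) = -3 + (2*P)*(-120 + P) = -3 + 2*P*(-120 + P))
(M + 46434)*(-46213 + G(-42)) = (-46418 + 46434)*(-46213 + (-3 - 240*(-42) + 2*(-42)²)) = 16*(-46213 + (-3 + 10080 + 2*1764)) = 16*(-46213 + (-3 + 10080 + 3528)) = 16*(-46213 + 13605) = 16*(-32608) = -521728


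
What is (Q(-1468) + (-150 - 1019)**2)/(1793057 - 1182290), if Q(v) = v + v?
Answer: 1363625/610767 ≈ 2.2326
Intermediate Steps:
Q(v) = 2*v
(Q(-1468) + (-150 - 1019)**2)/(1793057 - 1182290) = (2*(-1468) + (-150 - 1019)**2)/(1793057 - 1182290) = (-2936 + (-1169)**2)/610767 = (-2936 + 1366561)*(1/610767) = 1363625*(1/610767) = 1363625/610767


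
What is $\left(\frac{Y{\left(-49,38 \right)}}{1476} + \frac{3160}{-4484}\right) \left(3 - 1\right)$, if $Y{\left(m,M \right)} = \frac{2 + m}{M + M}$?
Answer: $- \frac{4666933}{3309192} \approx -1.4103$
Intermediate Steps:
$Y{\left(m,M \right)} = \frac{2 + m}{2 M}$
$\left(\frac{Y{\left(-49,38 \right)}}{1476} + \frac{3160}{-4484}\right) \left(3 - 1\right) = \left(\frac{\frac{1}{2} \cdot \frac{1}{38} \left(2 - 49\right)}{1476} + \frac{3160}{-4484}\right) \left(3 - 1\right) = \left(\frac{1}{2} \cdot \frac{1}{38} \left(-47\right) \frac{1}{1476} + 3160 \left(- \frac{1}{4484}\right)\right) 2 = \left(\left(- \frac{47}{76}\right) \frac{1}{1476} - \frac{790}{1121}\right) 2 = \left(- \frac{47}{112176} - \frac{790}{1121}\right) 2 = \left(- \frac{4666933}{6618384}\right) 2 = - \frac{4666933}{3309192}$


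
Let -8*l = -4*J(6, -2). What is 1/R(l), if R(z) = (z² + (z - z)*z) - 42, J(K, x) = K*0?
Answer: -1/42 ≈ -0.023810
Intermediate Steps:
J(K, x) = 0
l = 0 (l = -(-1)*1*0/2 = -(-1)*0/2 = -⅛*0 = 0)
R(z) = -42 + z² (R(z) = (z² + 0*z) - 42 = (z² + 0) - 42 = z² - 42 = -42 + z²)
1/R(l) = 1/(-42 + 0²) = 1/(-42 + 0) = 1/(-42) = -1/42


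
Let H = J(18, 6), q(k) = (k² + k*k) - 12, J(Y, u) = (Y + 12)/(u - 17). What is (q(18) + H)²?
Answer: 48525156/121 ≈ 4.0103e+5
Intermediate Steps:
J(Y, u) = (12 + Y)/(-17 + u)
q(k) = -12 + 2*k² (q(k) = (k² + k²) - 12 = 2*k² - 12 = -12 + 2*k²)
H = -30/11 (H = (12 + 18)/(-17 + 6) = 30/(-11) = -1/11*30 = -30/11 ≈ -2.7273)
(q(18) + H)² = ((-12 + 2*18²) - 30/11)² = ((-12 + 2*324) - 30/11)² = ((-12 + 648) - 30/11)² = (636 - 30/11)² = (6966/11)² = 48525156/121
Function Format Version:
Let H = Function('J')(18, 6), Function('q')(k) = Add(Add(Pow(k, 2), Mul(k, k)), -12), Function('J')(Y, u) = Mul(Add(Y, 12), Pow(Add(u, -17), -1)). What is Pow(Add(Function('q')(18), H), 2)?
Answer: Rational(48525156, 121) ≈ 4.0103e+5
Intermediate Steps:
Function('J')(Y, u) = Mul(Pow(Add(-17, u), -1), Add(12, Y)) (Function('J')(Y, u) = Mul(Add(12, Y), Pow(Add(-17, u), -1)) = Mul(Pow(Add(-17, u), -1), Add(12, Y)))
Function('q')(k) = Add(-12, Mul(2, Pow(k, 2))) (Function('q')(k) = Add(Add(Pow(k, 2), Pow(k, 2)), -12) = Add(Mul(2, Pow(k, 2)), -12) = Add(-12, Mul(2, Pow(k, 2))))
H = Rational(-30, 11) (H = Mul(Pow(Add(-17, 6), -1), Add(12, 18)) = Mul(Pow(-11, -1), 30) = Mul(Rational(-1, 11), 30) = Rational(-30, 11) ≈ -2.7273)
Pow(Add(Function('q')(18), H), 2) = Pow(Add(Add(-12, Mul(2, Pow(18, 2))), Rational(-30, 11)), 2) = Pow(Add(Add(-12, Mul(2, 324)), Rational(-30, 11)), 2) = Pow(Add(Add(-12, 648), Rational(-30, 11)), 2) = Pow(Add(636, Rational(-30, 11)), 2) = Pow(Rational(6966, 11), 2) = Rational(48525156, 121)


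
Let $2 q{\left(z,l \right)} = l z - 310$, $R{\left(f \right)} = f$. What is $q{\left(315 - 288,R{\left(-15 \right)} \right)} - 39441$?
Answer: $- \frac{79597}{2} \approx -39799.0$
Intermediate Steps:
$q{\left(z,l \right)} = -155 + \frac{l z}{2}$ ($q{\left(z,l \right)} = \frac{l z - 310}{2} = \frac{-310 + l z}{2} = -155 + \frac{l z}{2}$)
$q{\left(315 - 288,R{\left(-15 \right)} \right)} - 39441 = \left(-155 + \frac{1}{2} \left(-15\right) \left(315 - 288\right)\right) - 39441 = \left(-155 + \frac{1}{2} \left(-15\right) 27\right) - 39441 = \left(-155 - \frac{405}{2}\right) - 39441 = - \frac{715}{2} - 39441 = - \frac{79597}{2}$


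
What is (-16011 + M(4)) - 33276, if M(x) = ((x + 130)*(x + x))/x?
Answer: -49019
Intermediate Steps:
M(x) = 260 + 2*x (M(x) = ((130 + x)*(2*x))/x = (2*x*(130 + x))/x = 260 + 2*x)
(-16011 + M(4)) - 33276 = (-16011 + (260 + 2*4)) - 33276 = (-16011 + (260 + 8)) - 33276 = (-16011 + 268) - 33276 = -15743 - 33276 = -49019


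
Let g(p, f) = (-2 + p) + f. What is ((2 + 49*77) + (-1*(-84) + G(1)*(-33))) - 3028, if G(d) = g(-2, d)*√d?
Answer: 930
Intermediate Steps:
g(p, f) = -2 + f + p
G(d) = √d*(-4 + d) (G(d) = (-2 + d - 2)*√d = (-4 + d)*√d = √d*(-4 + d))
((2 + 49*77) + (-1*(-84) + G(1)*(-33))) - 3028 = ((2 + 49*77) + (-1*(-84) + (√1*(-4 + 1))*(-33))) - 3028 = ((2 + 3773) + (84 + (1*(-3))*(-33))) - 3028 = (3775 + (84 - 3*(-33))) - 3028 = (3775 + (84 + 99)) - 3028 = (3775 + 183) - 3028 = 3958 - 3028 = 930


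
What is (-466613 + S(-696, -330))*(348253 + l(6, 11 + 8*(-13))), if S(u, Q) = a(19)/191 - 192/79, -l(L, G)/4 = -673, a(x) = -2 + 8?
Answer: -2470919432218475/15089 ≈ -1.6376e+11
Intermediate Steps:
a(x) = 6
l(L, G) = 2692 (l(L, G) = -4*(-673) = 2692)
S(u, Q) = -36198/15089 (S(u, Q) = 6/191 - 192/79 = -36198/15089)
(-466613 + S(-696, -330))*(348253 + l(6, 11 + 8*(-13))) = (-466613 - 36198/15089)*(348253 + 2692) = -7040759755/15089*350945 = -2470919432218475/15089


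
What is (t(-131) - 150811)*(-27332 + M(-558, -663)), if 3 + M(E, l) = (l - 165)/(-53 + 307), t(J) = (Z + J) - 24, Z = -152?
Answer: 524675500162/127 ≈ 4.1313e+9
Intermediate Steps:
t(J) = -176 + J (t(J) = (-152 + J) - 24 = -176 + J)
M(E, l) = -927/254 + l/254 (M(E, l) = -3 + (l - 165)/(-53 + 307) = -3 + (-165 + l)/254 = -3 + (-165 + l)*(1/254) = -3 + (-165/254 + l/254) = -927/254 + l/254)
(t(-131) - 150811)*(-27332 + M(-558, -663)) = ((-176 - 131) - 150811)*(-27332 + (-927/254 + (1/254)*(-663))) = (-307 - 150811)*(-27332 + (-927/254 - 663/254)) = -151118*(-27332 - 795/127) = -151118*(-3471959/127) = 524675500162/127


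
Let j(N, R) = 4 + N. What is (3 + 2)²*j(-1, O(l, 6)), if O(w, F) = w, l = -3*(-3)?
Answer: 75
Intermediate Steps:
l = 9
(3 + 2)²*j(-1, O(l, 6)) = (3 + 2)²*(4 - 1) = 5²*3 = 25*3 = 75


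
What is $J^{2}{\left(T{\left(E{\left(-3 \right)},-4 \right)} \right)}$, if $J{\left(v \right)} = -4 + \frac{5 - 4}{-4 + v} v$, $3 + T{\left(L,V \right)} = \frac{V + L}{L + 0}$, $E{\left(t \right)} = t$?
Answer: $\frac{729}{49} \approx 14.878$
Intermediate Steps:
$T{\left(L,V \right)} = -3 + \frac{L + V}{L}$ ($T{\left(L,V \right)} = -3 + \frac{V + L}{L + 0} = -3 + \frac{L + V}{L}$)
$J{\left(v \right)} = -4 + \frac{v}{-4 + v}$ ($J{\left(v \right)} = -4 + 1 \frac{1}{-4 + v} v = -4 + \frac{v}{-4 + v}$)
$J^{2}{\left(T{\left(E{\left(-3 \right)},-4 \right)} \right)} = \left(\frac{16 - 3 \left(-2 - \frac{4}{-3}\right)}{-4 - \left(2 + \frac{4}{-3}\right)}\right)^{2} = \left(\frac{16 - 3 \left(-2 - - \frac{4}{3}\right)}{-4 - \frac{2}{3}}\right)^{2} = \left(\frac{16 - 3 \left(-2 + \frac{4}{3}\right)}{-4 + \left(-2 + \frac{4}{3}\right)}\right)^{2} = \left(\frac{16 - -2}{-4 - \frac{2}{3}}\right)^{2} = \left(\frac{16 + 2}{- \frac{14}{3}}\right)^{2} = \left(\left(- \frac{3}{14}\right) 18\right)^{2} = \left(- \frac{27}{7}\right)^{2} = \frac{729}{49}$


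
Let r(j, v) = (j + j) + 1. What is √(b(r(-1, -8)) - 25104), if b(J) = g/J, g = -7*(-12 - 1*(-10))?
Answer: I*√25118 ≈ 158.49*I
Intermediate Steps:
r(j, v) = 1 + 2*j (r(j, v) = 2*j + 1 = 1 + 2*j)
g = 14 (g = -7*(-12 + 10) = -7*(-2) = 14)
b(J) = 14/J
√(b(r(-1, -8)) - 25104) = √(14/(1 + 2*(-1)) - 25104) = √(14/(1 - 2) - 25104) = √(14/(-1) - 25104) = √(14*(-1) - 25104) = √(-14 - 25104) = √(-25118) = I*√25118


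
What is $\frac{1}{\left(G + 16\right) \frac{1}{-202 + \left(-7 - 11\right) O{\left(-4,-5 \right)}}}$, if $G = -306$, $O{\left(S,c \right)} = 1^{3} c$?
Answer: $\frac{56}{145} \approx 0.38621$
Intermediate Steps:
$O{\left(S,c \right)} = c$ ($O{\left(S,c \right)} = 1 c = c$)
$\frac{1}{\left(G + 16\right) \frac{1}{-202 + \left(-7 - 11\right) O{\left(-4,-5 \right)}}} = \frac{1}{\left(-306 + 16\right) \frac{1}{-202 + \left(-7 - 11\right) \left(-5\right)}} = \frac{1}{\left(-290\right) \frac{1}{-202 - -90}} = \frac{1}{\left(-290\right) \frac{1}{-202 + 90}} = \frac{1}{\left(-290\right) \frac{1}{-112}} = \frac{1}{\left(-290\right) \left(- \frac{1}{112}\right)} = \frac{1}{\frac{145}{56}} = \frac{56}{145}$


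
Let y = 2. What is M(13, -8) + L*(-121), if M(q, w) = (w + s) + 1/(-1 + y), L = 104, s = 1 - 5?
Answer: -12595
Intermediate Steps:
s = -4
M(q, w) = -3 + w (M(q, w) = (w - 4) + 1/(-1 + 2) = (-4 + w) + 1/1 = (-4 + w) + 1 = -3 + w)
M(13, -8) + L*(-121) = (-3 - 8) + 104*(-121) = -11 - 12584 = -12595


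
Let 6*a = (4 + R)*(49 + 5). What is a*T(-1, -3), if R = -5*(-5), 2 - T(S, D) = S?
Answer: 783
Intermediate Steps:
T(S, D) = 2 - S
R = 25
a = 261 (a = ((4 + 25)*(49 + 5))/6 = (29*54)/6 = (1/6)*1566 = 261)
a*T(-1, -3) = 261*(2 - 1*(-1)) = 261*(2 + 1) = 261*3 = 783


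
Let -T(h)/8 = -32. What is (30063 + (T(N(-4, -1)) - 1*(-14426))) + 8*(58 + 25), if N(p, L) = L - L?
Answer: 45409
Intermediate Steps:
N(p, L) = 0
T(h) = 256 (T(h) = -8*(-32) = 256)
(30063 + (T(N(-4, -1)) - 1*(-14426))) + 8*(58 + 25) = (30063 + (256 - 1*(-14426))) + 8*(58 + 25) = (30063 + (256 + 14426)) + 8*83 = (30063 + 14682) + 664 = 44745 + 664 = 45409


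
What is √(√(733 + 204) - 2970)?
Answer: √(-2970 + √937) ≈ 54.216*I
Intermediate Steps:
√(√(733 + 204) - 2970) = √(√937 - 2970) = √(-2970 + √937)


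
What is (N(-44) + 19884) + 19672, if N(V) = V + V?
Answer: 39468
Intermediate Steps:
N(V) = 2*V
(N(-44) + 19884) + 19672 = (2*(-44) + 19884) + 19672 = (-88 + 19884) + 19672 = 19796 + 19672 = 39468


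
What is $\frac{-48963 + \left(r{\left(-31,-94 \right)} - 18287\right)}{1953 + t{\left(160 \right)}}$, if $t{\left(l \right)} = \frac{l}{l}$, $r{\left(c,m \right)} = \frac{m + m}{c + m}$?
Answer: $- \frac{4203031}{122125} \approx -34.416$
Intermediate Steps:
$r{\left(c,m \right)} = \frac{2 m}{c + m}$
$t{\left(l \right)} = 1$
$\frac{-48963 + \left(r{\left(-31,-94 \right)} - 18287\right)}{1953 + t{\left(160 \right)}} = \frac{-48963 - \left(18287 + \frac{188}{-31 - 94}\right)}{1953 + 1} = \frac{-48963 - \left(18287 + \frac{188}{-125}\right)}{1954} = \left(-48963 - \left(18287 + 188 \left(- \frac{1}{125}\right)\right)\right) \frac{1}{1954} = \left(-48963 + \left(\frac{188}{125} - 18287\right)\right) \frac{1}{1954} = \left(-48963 - \frac{2285687}{125}\right) \frac{1}{1954} = \left(- \frac{8406062}{125}\right) \frac{1}{1954} = - \frac{4203031}{122125}$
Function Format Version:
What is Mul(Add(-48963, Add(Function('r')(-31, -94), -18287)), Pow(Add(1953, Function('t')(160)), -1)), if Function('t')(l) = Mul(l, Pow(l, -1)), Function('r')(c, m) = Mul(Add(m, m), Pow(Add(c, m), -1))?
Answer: Rational(-4203031, 122125) ≈ -34.416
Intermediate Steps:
Function('r')(c, m) = Mul(2, m, Pow(Add(c, m), -1)) (Function('r')(c, m) = Mul(Mul(2, m), Pow(Add(c, m), -1)) = Mul(2, m, Pow(Add(c, m), -1)))
Function('t')(l) = 1
Mul(Add(-48963, Add(Function('r')(-31, -94), -18287)), Pow(Add(1953, Function('t')(160)), -1)) = Mul(Add(-48963, Add(Mul(2, -94, Pow(Add(-31, -94), -1)), -18287)), Pow(Add(1953, 1), -1)) = Mul(Add(-48963, Add(Mul(2, -94, Pow(-125, -1)), -18287)), Pow(1954, -1)) = Mul(Add(-48963, Add(Mul(2, -94, Rational(-1, 125)), -18287)), Rational(1, 1954)) = Mul(Add(-48963, Add(Rational(188, 125), -18287)), Rational(1, 1954)) = Mul(Add(-48963, Rational(-2285687, 125)), Rational(1, 1954)) = Mul(Rational(-8406062, 125), Rational(1, 1954)) = Rational(-4203031, 122125)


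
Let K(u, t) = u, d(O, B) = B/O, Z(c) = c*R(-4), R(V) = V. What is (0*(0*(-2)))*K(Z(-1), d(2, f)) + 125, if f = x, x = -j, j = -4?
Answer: 125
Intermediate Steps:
Z(c) = -4*c (Z(c) = c*(-4) = -4*c)
x = 4 (x = -1*(-4) = 4)
f = 4
(0*(0*(-2)))*K(Z(-1), d(2, f)) + 125 = (0*(0*(-2)))*(-4*(-1)) + 125 = (0*0)*4 + 125 = 0*4 + 125 = 0 + 125 = 125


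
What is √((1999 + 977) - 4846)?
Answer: I*√1870 ≈ 43.243*I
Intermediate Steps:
√((1999 + 977) - 4846) = √(2976 - 4846) = √(-1870) = I*√1870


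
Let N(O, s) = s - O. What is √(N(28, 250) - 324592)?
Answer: I*√324370 ≈ 569.54*I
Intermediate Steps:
√(N(28, 250) - 324592) = √((250 - 1*28) - 324592) = √((250 - 28) - 324592) = √(222 - 324592) = √(-324370) = I*√324370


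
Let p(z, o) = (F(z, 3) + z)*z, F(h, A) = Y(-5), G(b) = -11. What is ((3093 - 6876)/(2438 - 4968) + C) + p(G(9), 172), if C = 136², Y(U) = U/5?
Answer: 47132623/2530 ≈ 18630.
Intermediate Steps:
Y(U) = U/5 (Y(U) = U*(⅕) = U/5)
F(h, A) = -1 (F(h, A) = (⅕)*(-5) = -1)
C = 18496
p(z, o) = z*(-1 + z) (p(z, o) = (-1 + z)*z = z*(-1 + z))
((3093 - 6876)/(2438 - 4968) + C) + p(G(9), 172) = ((3093 - 6876)/(2438 - 4968) + 18496) - 11*(-1 - 11) = (-3783/(-2530) + 18496) - 11*(-12) = (-3783*(-1/2530) + 18496) + 132 = (3783/2530 + 18496) + 132 = 46798663/2530 + 132 = 47132623/2530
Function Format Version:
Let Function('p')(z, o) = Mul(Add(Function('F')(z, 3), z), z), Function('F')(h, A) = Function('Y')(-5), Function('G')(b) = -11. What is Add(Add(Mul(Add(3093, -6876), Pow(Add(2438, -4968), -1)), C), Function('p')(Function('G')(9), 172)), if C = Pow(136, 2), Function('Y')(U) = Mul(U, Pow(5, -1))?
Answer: Rational(47132623, 2530) ≈ 18630.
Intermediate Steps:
Function('Y')(U) = Mul(Rational(1, 5), U) (Function('Y')(U) = Mul(U, Rational(1, 5)) = Mul(Rational(1, 5), U))
Function('F')(h, A) = -1 (Function('F')(h, A) = Mul(Rational(1, 5), -5) = -1)
C = 18496
Function('p')(z, o) = Mul(z, Add(-1, z)) (Function('p')(z, o) = Mul(Add(-1, z), z) = Mul(z, Add(-1, z)))
Add(Add(Mul(Add(3093, -6876), Pow(Add(2438, -4968), -1)), C), Function('p')(Function('G')(9), 172)) = Add(Add(Mul(Add(3093, -6876), Pow(Add(2438, -4968), -1)), 18496), Mul(-11, Add(-1, -11))) = Add(Add(Mul(-3783, Pow(-2530, -1)), 18496), Mul(-11, -12)) = Add(Add(Mul(-3783, Rational(-1, 2530)), 18496), 132) = Add(Add(Rational(3783, 2530), 18496), 132) = Add(Rational(46798663, 2530), 132) = Rational(47132623, 2530)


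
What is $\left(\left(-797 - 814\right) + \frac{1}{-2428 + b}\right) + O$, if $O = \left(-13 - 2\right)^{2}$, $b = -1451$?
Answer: $- \frac{5376295}{3879} \approx -1386.0$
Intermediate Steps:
$O = 225$ ($O = \left(-15\right)^{2} = 225$)
$\left(\left(-797 - 814\right) + \frac{1}{-2428 + b}\right) + O = \left(\left(-797 - 814\right) + \frac{1}{-2428 - 1451}\right) + 225 = \left(-1611 + \frac{1}{-3879}\right) + 225 = \left(-1611 - \frac{1}{3879}\right) + 225 = - \frac{6249070}{3879} + 225 = - \frac{5376295}{3879}$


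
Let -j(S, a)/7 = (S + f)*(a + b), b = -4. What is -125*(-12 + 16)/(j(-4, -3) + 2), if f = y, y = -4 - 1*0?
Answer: 50/39 ≈ 1.2821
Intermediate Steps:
y = -4 (y = -4 + 0 = -4)
f = -4
j(S, a) = -7*(-4 + S)*(-4 + a) (j(S, a) = -7*(S - 4)*(a - 4) = -7*(-4 + S)*(-4 + a))
-125*(-12 + 16)/(j(-4, -3) + 2) = -125*(-12 + 16)/((-112 + 28*(-4) + 28*(-3) - 7*(-4)*(-3)) + 2) = -500/((-112 - 112 - 84 - 84) + 2) = -500/(-392 + 2) = -500/(-390) = -500*(-1)/390 = -125*(-2/195) = 50/39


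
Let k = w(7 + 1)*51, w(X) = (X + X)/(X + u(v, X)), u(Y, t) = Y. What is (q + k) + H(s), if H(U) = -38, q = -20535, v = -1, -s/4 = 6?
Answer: -143195/7 ≈ -20456.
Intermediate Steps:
s = -24 (s = -4*6 = -24)
w(X) = 2*X/(-1 + X) (w(X) = (X + X)/(X - 1) = (2*X)/(-1 + X) = 2*X/(-1 + X))
k = 816/7 (k = (2*(7 + 1)/(-1 + (7 + 1)))*51 = (2*8/(-1 + 8))*51 = (2*8/7)*51 = (2*8*(1/7))*51 = (16/7)*51 = 816/7 ≈ 116.57)
(q + k) + H(s) = (-20535 + 816/7) - 38 = -142929/7 - 38 = -143195/7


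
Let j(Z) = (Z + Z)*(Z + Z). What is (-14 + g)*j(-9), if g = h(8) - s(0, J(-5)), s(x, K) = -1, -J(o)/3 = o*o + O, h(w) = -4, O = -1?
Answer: -5508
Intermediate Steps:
J(o) = 3 - 3*o² (J(o) = -3*(o*o - 1) = -3*(o² - 1) = -3*(-1 + o²) = 3 - 3*o²)
j(Z) = 4*Z² (j(Z) = (2*Z)*(2*Z) = 4*Z²)
g = -3 (g = -4 - 1*(-1) = -4 + 1 = -3)
(-14 + g)*j(-9) = (-14 - 3)*(4*(-9)²) = -68*81 = -17*324 = -5508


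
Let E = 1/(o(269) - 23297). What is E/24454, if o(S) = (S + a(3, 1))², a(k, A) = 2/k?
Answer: 9/10877334832 ≈ 8.2741e-10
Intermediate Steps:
o(S) = (⅔ + S)² (o(S) = (S + 2/3)² = (S + 2*(⅓))² = (S + ⅔)² = (⅔ + S)²)
E = 9/444808 (E = 1/((2 + 3*269)²/9 - 23297) = 1/((2 + 807)²/9 - 23297) = 1/((⅑)*809² - 23297) = 1/((⅑)*654481 - 23297) = 1/(654481/9 - 23297) = 1/(444808/9) = 9/444808 ≈ 2.0233e-5)
E/24454 = (9/444808)/24454 = (9/444808)*(1/24454) = 9/10877334832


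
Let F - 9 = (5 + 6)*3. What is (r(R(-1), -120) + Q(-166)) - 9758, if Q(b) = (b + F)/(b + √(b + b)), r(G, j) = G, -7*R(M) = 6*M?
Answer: -409769/42 + 31*I*√83/3486 ≈ -9756.4 + 0.081016*I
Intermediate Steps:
R(M) = -6*M/7
F = 42 (F = 9 + (5 + 6)*3 = 9 + 11*3 = 9 + 33 = 42)
Q(b) = (42 + b)/(b + √2*√b) (Q(b) = (b + 42)/(b + √(b + b)) = (42 + b)/(b + √(2*b)) = (42 + b)/(b + √2*√b))
(r(R(-1), -120) + Q(-166)) - 9758 = (-6/7*(-1) + (42 - 166)/(-166 + √2*√(-166))) - 9758 = (6/7 - 124/(-166 + √2*(I*√166))) - 9758 = (6/7 - 124/(-166 + 2*I*√83)) - 9758 = -68300/7 - 124/(-166 + 2*I*√83)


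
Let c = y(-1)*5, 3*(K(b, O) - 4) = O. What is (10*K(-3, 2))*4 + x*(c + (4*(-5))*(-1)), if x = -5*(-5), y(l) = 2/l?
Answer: 1310/3 ≈ 436.67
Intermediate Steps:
K(b, O) = 4 + O/3
x = 25
c = -10 (c = (2/(-1))*5 = (2*(-1))*5 = -2*5 = -10)
(10*K(-3, 2))*4 + x*(c + (4*(-5))*(-1)) = (10*(4 + (⅓)*2))*4 + 25*(-10 + (4*(-5))*(-1)) = (10*(4 + ⅔))*4 + 25*(-10 - 20*(-1)) = (10*(14/3))*4 + 25*(-10 + 20) = (140/3)*4 + 25*10 = 560/3 + 250 = 1310/3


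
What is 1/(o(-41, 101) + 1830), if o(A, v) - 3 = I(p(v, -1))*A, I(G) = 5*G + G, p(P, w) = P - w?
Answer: -1/23259 ≈ -4.2994e-5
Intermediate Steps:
I(G) = 6*G
o(A, v) = 3 + A*(6 + 6*v) (o(A, v) = 3 + (6*(v - 1*(-1)))*A = 3 + (6*(v + 1))*A = 3 + (6*(1 + v))*A = 3 + (6 + 6*v)*A = 3 + A*(6 + 6*v))
1/(o(-41, 101) + 1830) = 1/((3 + 6*(-41)*(1 + 101)) + 1830) = 1/((3 + 6*(-41)*102) + 1830) = 1/((3 - 25092) + 1830) = 1/(-25089 + 1830) = 1/(-23259) = -1/23259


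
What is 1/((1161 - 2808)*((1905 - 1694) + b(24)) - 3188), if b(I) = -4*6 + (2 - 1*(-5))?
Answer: -1/322706 ≈ -3.0988e-6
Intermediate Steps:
b(I) = -17 (b(I) = -24 + (2 + 5) = -24 + 7 = -17)
1/((1161 - 2808)*((1905 - 1694) + b(24)) - 3188) = 1/((1161 - 2808)*((1905 - 1694) - 17) - 3188) = 1/(-1647*(211 - 17) - 3188) = 1/(-1647*194 - 3188) = 1/(-319518 - 3188) = 1/(-322706) = -1/322706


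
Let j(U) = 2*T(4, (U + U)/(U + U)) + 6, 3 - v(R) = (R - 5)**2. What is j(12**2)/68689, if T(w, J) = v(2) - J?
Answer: -8/68689 ≈ -0.00011647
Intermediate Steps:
v(R) = 3 - (-5 + R)**2 (v(R) = 3 - (R - 5)**2 = 3 - (-5 + R)**2)
T(w, J) = -6 - J (T(w, J) = (3 - (-5 + 2)**2) - J = (3 - 1*(-3)**2) - J = (3 - 1*9) - J = (3 - 9) - J = -6 - J)
j(U) = -8 (j(U) = 2*(-6 - (U + U)/(U + U)) + 6 = 2*(-6 - 2*U/(2*U)) + 6 = 2*(-6 - 2*U*1/(2*U)) + 6 = 2*(-6 - 1*1) + 6 = 2*(-6 - 1) + 6 = 2*(-7) + 6 = -14 + 6 = -8)
j(12**2)/68689 = -8/68689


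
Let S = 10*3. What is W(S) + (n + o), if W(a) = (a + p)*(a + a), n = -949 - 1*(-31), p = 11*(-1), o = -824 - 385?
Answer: -987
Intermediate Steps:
o = -1209
p = -11
n = -918 (n = -949 + 31 = -918)
S = 30
W(a) = 2*a*(-11 + a) (W(a) = (a - 11)*(a + a) = (-11 + a)*(2*a) = 2*a*(-11 + a))
W(S) + (n + o) = 2*30*(-11 + 30) + (-918 - 1209) = 2*30*19 - 2127 = 1140 - 2127 = -987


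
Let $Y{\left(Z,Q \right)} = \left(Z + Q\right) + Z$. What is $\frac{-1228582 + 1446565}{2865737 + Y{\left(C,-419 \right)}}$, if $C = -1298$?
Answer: $\frac{217983}{2862722} \approx 0.076145$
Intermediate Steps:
$Y{\left(Z,Q \right)} = Q + 2 Z$ ($Y{\left(Z,Q \right)} = \left(Q + Z\right) + Z = Q + 2 Z$)
$\frac{-1228582 + 1446565}{2865737 + Y{\left(C,-419 \right)}} = \frac{-1228582 + 1446565}{2865737 + \left(-419 + 2 \left(-1298\right)\right)} = \frac{217983}{2865737 - 3015} = \frac{217983}{2862722}$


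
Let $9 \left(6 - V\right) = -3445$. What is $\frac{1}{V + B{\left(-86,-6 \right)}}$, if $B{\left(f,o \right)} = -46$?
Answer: $\frac{9}{3085} \approx 0.0029173$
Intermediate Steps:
$V = \frac{3499}{9}$ ($V = 6 - - \frac{3445}{9} = 6 + \frac{3445}{9} = \frac{3499}{9} \approx 388.78$)
$\frac{1}{V + B{\left(-86,-6 \right)}} = \frac{1}{\frac{3499}{9} - 46} = \frac{1}{\frac{3085}{9}} = \frac{9}{3085}$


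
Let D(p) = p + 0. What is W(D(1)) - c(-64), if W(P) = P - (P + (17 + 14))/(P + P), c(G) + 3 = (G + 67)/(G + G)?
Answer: -1533/128 ≈ -11.977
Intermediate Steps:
c(G) = -3 + (67 + G)/(2*G) (c(G) = -3 + (G + 67)/(G + G) = -3 + (67 + G)/((2*G)) = -3 + (67 + G)*(1/(2*G)) = -3 + (67 + G)/(2*G))
D(p) = p
W(P) = P - (31 + P)/(2*P) (W(P) = P - (P + 31)/(2*P) = P - (31 + P)*1/(2*P) = P - (31 + P)/(2*P))
W(D(1)) - c(-64) = (-1/2 + 1 - 31/2/1) - (67 - 5*(-64))/(2*(-64)) = (-1/2 + 1 - 31/2*1) - (-1)*(67 + 320)/(2*64) = (-1/2 + 1 - 31/2) - (-1)*387/(2*64) = -15 - 1*(-387/128) = -15 + 387/128 = -1533/128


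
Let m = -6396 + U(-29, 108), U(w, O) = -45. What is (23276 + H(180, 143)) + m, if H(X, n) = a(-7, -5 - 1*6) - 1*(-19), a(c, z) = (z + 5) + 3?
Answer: 16851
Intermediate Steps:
a(c, z) = 8 + z (a(c, z) = (5 + z) + 3 = 8 + z)
m = -6441 (m = -6396 - 45 = -6441)
H(X, n) = 16 (H(X, n) = (8 + (-5 - 1*6)) - 1*(-19) = (8 + (-5 - 6)) + 19 = (8 - 11) + 19 = -3 + 19 = 16)
(23276 + H(180, 143)) + m = (23276 + 16) - 6441 = 23292 - 6441 = 16851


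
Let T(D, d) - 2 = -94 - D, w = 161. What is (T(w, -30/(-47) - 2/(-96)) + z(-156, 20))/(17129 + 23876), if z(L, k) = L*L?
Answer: 24083/41005 ≈ 0.58732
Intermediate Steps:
z(L, k) = L**2
T(D, d) = -92 - D (T(D, d) = 2 + (-94 - D) = -92 - D)
(T(w, -30/(-47) - 2/(-96)) + z(-156, 20))/(17129 + 23876) = ((-92 - 1*161) + (-156)**2)/(17129 + 23876) = ((-92 - 161) + 24336)/41005 = (-253 + 24336)*(1/41005) = 24083*(1/41005) = 24083/41005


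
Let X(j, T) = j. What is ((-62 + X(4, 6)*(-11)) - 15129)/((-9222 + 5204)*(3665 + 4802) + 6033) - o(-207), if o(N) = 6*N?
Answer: 42245866501/34014373 ≈ 1242.0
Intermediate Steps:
((-62 + X(4, 6)*(-11)) - 15129)/((-9222 + 5204)*(3665 + 4802) + 6033) - o(-207) = ((-62 + 4*(-11)) - 15129)/((-9222 + 5204)*(3665 + 4802) + 6033) - 6*(-207) = ((-62 - 44) - 15129)/(-4018*8467 + 6033) - 1*(-1242) = (-106 - 15129)/(-34020406 + 6033) + 1242 = -15235/(-34014373) + 1242 = -15235*(-1/34014373) + 1242 = 15235/34014373 + 1242 = 42245866501/34014373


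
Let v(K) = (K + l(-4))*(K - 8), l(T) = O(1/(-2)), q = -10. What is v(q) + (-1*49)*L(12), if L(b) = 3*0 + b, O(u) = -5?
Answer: -318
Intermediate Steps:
L(b) = b (L(b) = 0 + b = b)
l(T) = -5
v(K) = (-8 + K)*(-5 + K) (v(K) = (K - 5)*(K - 8) = (-5 + K)*(-8 + K) = (-8 + K)*(-5 + K))
v(q) + (-1*49)*L(12) = (40 + (-10)² - 13*(-10)) - 1*49*12 = (40 + 100 + 130) - 49*12 = 270 - 588 = -318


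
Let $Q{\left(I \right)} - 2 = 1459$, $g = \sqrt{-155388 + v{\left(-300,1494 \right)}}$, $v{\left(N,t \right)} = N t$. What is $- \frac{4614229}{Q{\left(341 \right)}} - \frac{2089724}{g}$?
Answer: $- \frac{4614229}{1461} + \frac{1044862 i \sqrt{150897}}{150897} \approx -3158.3 + 2689.8 i$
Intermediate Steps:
$g = 2 i \sqrt{150897}$ ($g = \sqrt{-155388 - 448200} = \sqrt{-603588} = 2 i \sqrt{150897} \approx 776.91 i$)
$Q{\left(I \right)} = 1461$ ($Q{\left(I \right)} = 2 + 1459 = 1461$)
$- \frac{4614229}{Q{\left(341 \right)}} - \frac{2089724}{g} = - \frac{4614229}{1461} - \frac{2089724}{2 i \sqrt{150897}} = \left(-4614229\right) \frac{1}{1461} - 2089724 \left(- \frac{i \sqrt{150897}}{301794}\right) = - \frac{4614229}{1461} + \frac{1044862 i \sqrt{150897}}{150897}$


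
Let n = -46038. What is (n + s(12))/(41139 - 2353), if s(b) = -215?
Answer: -46253/38786 ≈ -1.1925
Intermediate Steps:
(n + s(12))/(41139 - 2353) = (-46038 - 215)/(41139 - 2353) = -46253/38786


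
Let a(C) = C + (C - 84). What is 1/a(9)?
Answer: -1/66 ≈ -0.015152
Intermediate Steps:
a(C) = -84 + 2*C (a(C) = C + (-84 + C) = -84 + 2*C)
1/a(9) = 1/(-84 + 2*9) = 1/(-84 + 18) = 1/(-66) = -1/66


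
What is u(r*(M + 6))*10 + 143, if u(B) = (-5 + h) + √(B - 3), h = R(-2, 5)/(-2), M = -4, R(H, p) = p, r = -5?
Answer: 68 + 10*I*√13 ≈ 68.0 + 36.056*I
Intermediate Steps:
h = -5/2 (h = 5/(-2) = 5*(-½) = -5/2 ≈ -2.5000)
u(B) = -15/2 + √(-3 + B) (u(B) = (-5 - 5/2) + √(B - 3) = -15/2 + √(-3 + B))
u(r*(M + 6))*10 + 143 = (-15/2 + √(-3 - 5*(-4 + 6)))*10 + 143 = (-15/2 + √(-3 - 5*2))*10 + 143 = (-15/2 + √(-3 - 10))*10 + 143 = (-15/2 + √(-13))*10 + 143 = (-15/2 + I*√13)*10 + 143 = (-75 + 10*I*√13) + 143 = 68 + 10*I*√13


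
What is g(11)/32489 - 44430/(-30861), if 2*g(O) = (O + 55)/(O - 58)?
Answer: 22614278759/15708074121 ≈ 1.4397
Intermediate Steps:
g(O) = (55 + O)/(2*(-58 + O)) (g(O) = ((O + 55)/(O - 58))/2 = ((55 + O)/(-58 + O))/2 = (55 + O)/(2*(-58 + O)))
g(11)/32489 - 44430/(-30861) = ((55 + 11)/(2*(-58 + 11)))/32489 - 44430/(-30861) = ((½)*66/(-47))*(1/32489) - 44430*(-1/30861) = ((½)*(-1/47)*66)*(1/32489) + 14810/10287 = -33/47*1/32489 + 14810/10287 = -33/1526983 + 14810/10287 = 22614278759/15708074121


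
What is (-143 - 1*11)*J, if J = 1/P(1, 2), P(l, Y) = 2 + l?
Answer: -154/3 ≈ -51.333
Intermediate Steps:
J = ⅓ (J = 1/(2 + 1) = 1/3 = ⅓ ≈ 0.33333)
(-143 - 1*11)*J = (-143 - 1*11)*(⅓) = (-143 - 11)*(⅓) = -154*⅓ = -154/3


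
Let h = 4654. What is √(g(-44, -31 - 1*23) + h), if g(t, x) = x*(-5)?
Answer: 2*√1231 ≈ 70.171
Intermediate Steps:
g(t, x) = -5*x
√(g(-44, -31 - 1*23) + h) = √(-5*(-31 - 1*23) + 4654) = √(-5*(-31 - 23) + 4654) = √(-5*(-54) + 4654) = √(270 + 4654) = √4924 = 2*√1231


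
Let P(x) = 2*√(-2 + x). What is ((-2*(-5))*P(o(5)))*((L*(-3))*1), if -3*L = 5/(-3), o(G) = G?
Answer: -100*√3/3 ≈ -57.735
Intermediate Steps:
L = 5/9 (L = -5/(3*(-3)) = -5*(-1)/(3*3) = -⅓*(-5/3) = 5/9 ≈ 0.55556)
((-2*(-5))*P(o(5)))*((L*(-3))*1) = ((-2*(-5))*(2*√(-2 + 5)))*(((5/9)*(-3))*1) = (10*(2*√3))*(-5/3*1) = (20*√3)*(-5/3) = -100*√3/3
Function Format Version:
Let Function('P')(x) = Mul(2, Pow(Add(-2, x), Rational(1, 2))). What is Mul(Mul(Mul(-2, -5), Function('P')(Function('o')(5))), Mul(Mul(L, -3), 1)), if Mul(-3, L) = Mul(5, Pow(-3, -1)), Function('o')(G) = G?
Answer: Mul(Rational(-100, 3), Pow(3, Rational(1, 2))) ≈ -57.735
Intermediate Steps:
L = Rational(5, 9) (L = Mul(Rational(-1, 3), Mul(5, Pow(-3, -1))) = Mul(Rational(-1, 3), Mul(5, Rational(-1, 3))) = Mul(Rational(-1, 3), Rational(-5, 3)) = Rational(5, 9) ≈ 0.55556)
Mul(Mul(Mul(-2, -5), Function('P')(Function('o')(5))), Mul(Mul(L, -3), 1)) = Mul(Mul(Mul(-2, -5), Mul(2, Pow(Add(-2, 5), Rational(1, 2)))), Mul(Mul(Rational(5, 9), -3), 1)) = Mul(Mul(10, Mul(2, Pow(3, Rational(1, 2)))), Mul(Rational(-5, 3), 1)) = Mul(Mul(20, Pow(3, Rational(1, 2))), Rational(-5, 3)) = Mul(Rational(-100, 3), Pow(3, Rational(1, 2)))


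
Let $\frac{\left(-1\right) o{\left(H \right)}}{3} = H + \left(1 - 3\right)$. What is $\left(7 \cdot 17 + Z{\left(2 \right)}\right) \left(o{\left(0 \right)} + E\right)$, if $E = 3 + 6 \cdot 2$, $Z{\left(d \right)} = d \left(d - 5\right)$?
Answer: $2373$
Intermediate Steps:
$o{\left(H \right)} = 6 - 3 H$ ($o{\left(H \right)} = - 3 \left(H + \left(1 - 3\right)\right) = - 3 \left(H - 2\right) = - 3 \left(-2 + H\right) = 6 - 3 H$)
$Z{\left(d \right)} = d \left(-5 + d\right)$
$E = 15$ ($E = 3 + 12 = 15$)
$\left(7 \cdot 17 + Z{\left(2 \right)}\right) \left(o{\left(0 \right)} + E\right) = \left(7 \cdot 17 + 2 \left(-5 + 2\right)\right) \left(\left(6 - 0\right) + 15\right) = \left(119 + 2 \left(-3\right)\right) \left(\left(6 + 0\right) + 15\right) = \left(119 - 6\right) \left(6 + 15\right) = 113 \cdot 21 = 2373$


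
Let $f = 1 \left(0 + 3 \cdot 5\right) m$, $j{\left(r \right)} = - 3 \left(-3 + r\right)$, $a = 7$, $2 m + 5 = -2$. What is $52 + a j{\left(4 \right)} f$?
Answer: $\frac{2309}{2} \approx 1154.5$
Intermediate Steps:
$m = - \frac{7}{2}$ ($m = - \frac{5}{2} + \frac{1}{2} \left(-2\right) = - \frac{5}{2} - 1 = - \frac{7}{2} \approx -3.5$)
$j{\left(r \right)} = 9 - 3 r$
$f = - \frac{105}{2}$ ($f = 1 \left(0 + 3 \cdot 5\right) \left(- \frac{7}{2}\right) = 1 \left(0 + 15\right) \left(- \frac{7}{2}\right) = 1 \cdot 15 \left(- \frac{7}{2}\right) = 15 \left(- \frac{7}{2}\right) = - \frac{105}{2} \approx -52.5$)
$52 + a j{\left(4 \right)} f = 52 + 7 \left(9 - 12\right) \left(- \frac{105}{2}\right) = 52 + 7 \left(-3\right) \left(- \frac{105}{2}\right) = 52 - - \frac{2205}{2} = 52 + \frac{2205}{2} = \frac{2309}{2}$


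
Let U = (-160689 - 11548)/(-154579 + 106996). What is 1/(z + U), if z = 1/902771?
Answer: 42956552493/155490616310 ≈ 0.27626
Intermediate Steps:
z = 1/902771 ≈ 1.1077e-6
U = 172237/47583 (U = -172237/(-47583) = -172237*(-1/47583) = 172237/47583 ≈ 3.6197)
1/(z + U) = 1/(1/902771 + 172237/47583) = 1/(155490616310/42956552493) = 42956552493/155490616310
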